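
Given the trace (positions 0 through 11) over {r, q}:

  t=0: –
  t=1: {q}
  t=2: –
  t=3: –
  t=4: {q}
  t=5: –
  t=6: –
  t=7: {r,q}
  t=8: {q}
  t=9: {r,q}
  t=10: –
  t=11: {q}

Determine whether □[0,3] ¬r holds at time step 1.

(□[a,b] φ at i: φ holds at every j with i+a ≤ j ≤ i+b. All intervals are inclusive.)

Yes

Check ¬r at every j in [1,4]:
  j=1: true
  j=2: true
  j=3: true
  j=4: true
All positions satisfy it → formula holds.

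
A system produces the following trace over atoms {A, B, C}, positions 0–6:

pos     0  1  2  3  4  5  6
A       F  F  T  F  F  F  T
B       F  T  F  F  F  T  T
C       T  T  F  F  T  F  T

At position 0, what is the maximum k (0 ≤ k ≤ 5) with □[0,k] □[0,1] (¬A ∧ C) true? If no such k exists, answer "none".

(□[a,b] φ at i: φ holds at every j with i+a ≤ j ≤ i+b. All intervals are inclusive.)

0

□[0,1] (¬A ∧ C) must hold from j=0 onward; find where it first fails.
  j=0: holds
  j=1: fails
Holds on [0,0], so largest k = 0.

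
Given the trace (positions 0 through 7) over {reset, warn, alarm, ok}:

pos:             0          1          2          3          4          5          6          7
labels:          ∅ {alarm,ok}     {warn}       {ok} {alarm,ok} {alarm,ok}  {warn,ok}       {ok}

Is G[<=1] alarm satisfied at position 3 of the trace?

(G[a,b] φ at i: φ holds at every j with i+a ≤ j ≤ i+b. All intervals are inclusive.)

No

Check alarm at every j in [3,4]:
  j=3: false
  j=4: true
Fails at j=3 → formula fails.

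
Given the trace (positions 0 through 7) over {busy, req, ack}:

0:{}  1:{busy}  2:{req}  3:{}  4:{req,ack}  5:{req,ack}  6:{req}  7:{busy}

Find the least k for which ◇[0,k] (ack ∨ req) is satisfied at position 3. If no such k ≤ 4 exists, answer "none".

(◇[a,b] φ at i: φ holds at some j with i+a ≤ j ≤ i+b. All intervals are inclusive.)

1

Scan j = 3,4,… for (ack ∨ req):
  j=3: fails
  j=4: holds
First hit at j=4, so smallest k = 4-3 = 1.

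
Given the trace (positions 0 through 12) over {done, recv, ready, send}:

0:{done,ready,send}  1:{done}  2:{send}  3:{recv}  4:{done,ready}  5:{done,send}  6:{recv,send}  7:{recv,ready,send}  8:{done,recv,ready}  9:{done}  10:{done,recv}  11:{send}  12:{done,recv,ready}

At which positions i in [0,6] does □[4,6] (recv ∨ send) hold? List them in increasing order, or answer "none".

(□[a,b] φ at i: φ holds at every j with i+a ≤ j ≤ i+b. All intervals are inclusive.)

Evaluate at each i in [0,6]:
  i=0: ✗ (fails at j=4)
  i=1: ✓ (all of [5,7])
  i=2: ✓ (all of [6,8])
  i=3: ✗ (fails at j=9)
  i=4: ✗ (fails at j=9)
  i=5: ✗ (fails at j=9)
  i=6: ✓ (all of [10,12])

1, 2, 6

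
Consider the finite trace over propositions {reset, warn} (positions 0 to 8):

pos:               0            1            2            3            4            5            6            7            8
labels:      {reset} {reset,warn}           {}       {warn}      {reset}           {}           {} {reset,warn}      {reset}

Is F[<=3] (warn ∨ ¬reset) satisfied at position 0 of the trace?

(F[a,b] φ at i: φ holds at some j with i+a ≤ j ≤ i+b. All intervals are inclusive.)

Check (warn ∨ ¬reset) at each j in [0,3]:
  j=0: false
  j=1: true
  j=2: true
  j=3: true
Found at j=1 → formula holds.

True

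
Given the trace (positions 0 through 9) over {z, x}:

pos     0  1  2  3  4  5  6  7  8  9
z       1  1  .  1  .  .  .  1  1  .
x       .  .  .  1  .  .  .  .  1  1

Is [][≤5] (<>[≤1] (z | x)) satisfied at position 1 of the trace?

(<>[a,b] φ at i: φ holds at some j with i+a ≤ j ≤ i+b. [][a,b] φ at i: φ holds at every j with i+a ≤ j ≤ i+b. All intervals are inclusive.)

Check <>[≤1] (z | x) at every j in [1,6]:
  j=1: holds (witness at 1)
  j=2: holds (witness at 3)
  j=3: holds (witness at 3)
  j=4: fails (none in [4,5])
  j=5: fails (none in [5,6])
  j=6: holds (witness at 7)
Fails at j=4 → formula fails.

Does not hold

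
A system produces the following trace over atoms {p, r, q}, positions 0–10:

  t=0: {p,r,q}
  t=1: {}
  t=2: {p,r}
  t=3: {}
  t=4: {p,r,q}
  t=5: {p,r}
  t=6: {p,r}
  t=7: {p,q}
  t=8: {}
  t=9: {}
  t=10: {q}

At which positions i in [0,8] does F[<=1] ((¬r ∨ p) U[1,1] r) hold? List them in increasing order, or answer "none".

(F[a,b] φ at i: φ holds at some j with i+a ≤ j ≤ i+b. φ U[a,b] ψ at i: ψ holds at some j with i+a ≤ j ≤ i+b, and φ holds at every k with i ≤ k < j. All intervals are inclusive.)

0, 1, 2, 3, 4, 5

Evaluate at each i in [0,8]:
  i=0: ✓ (witness j=1)
  i=1: ✓ (witness j=1)
  i=2: ✓ (witness j=3)
  i=3: ✓ (witness j=3)
  i=4: ✓ (witness j=4)
  i=5: ✓ (witness j=5)
  i=6: ✗ (none in [6,7])
  i=7: ✗ (none in [7,8])
  i=8: ✗ (none in [8,9])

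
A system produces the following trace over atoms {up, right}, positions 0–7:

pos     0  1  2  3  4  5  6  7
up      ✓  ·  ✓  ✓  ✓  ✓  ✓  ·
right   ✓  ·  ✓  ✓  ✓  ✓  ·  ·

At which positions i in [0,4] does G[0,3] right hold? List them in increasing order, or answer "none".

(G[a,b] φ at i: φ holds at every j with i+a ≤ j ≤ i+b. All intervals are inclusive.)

2

Evaluate at each i in [0,4]:
  i=0: ✗ (fails at j=1)
  i=1: ✗ (fails at j=1)
  i=2: ✓ (all of [2,5])
  i=3: ✗ (fails at j=6)
  i=4: ✗ (fails at j=6)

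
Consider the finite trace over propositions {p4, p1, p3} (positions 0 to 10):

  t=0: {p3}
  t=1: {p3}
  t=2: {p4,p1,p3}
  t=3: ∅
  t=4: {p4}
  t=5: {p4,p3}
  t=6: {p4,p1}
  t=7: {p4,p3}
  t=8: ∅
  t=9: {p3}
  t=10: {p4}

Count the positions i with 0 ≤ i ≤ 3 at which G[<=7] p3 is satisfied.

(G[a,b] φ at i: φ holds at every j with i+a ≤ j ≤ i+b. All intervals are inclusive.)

Evaluate at each i in [0,3]:
  i=0: ✗ (fails at j=3)
  i=1: ✗ (fails at j=3)
  i=2: ✗ (fails at j=3)
  i=3: ✗ (fails at j=3)
Positions where it holds: {} → 0.

0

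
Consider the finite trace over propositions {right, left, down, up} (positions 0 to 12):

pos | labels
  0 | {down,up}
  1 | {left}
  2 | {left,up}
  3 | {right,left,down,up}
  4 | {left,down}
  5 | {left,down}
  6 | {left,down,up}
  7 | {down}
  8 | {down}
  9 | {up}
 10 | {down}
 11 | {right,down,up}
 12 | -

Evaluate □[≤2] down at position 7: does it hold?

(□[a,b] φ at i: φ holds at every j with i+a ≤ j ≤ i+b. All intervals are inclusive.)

Check down at every j in [7,9]:
  j=7: true
  j=8: true
  j=9: false
Fails at j=9 → formula fails.

No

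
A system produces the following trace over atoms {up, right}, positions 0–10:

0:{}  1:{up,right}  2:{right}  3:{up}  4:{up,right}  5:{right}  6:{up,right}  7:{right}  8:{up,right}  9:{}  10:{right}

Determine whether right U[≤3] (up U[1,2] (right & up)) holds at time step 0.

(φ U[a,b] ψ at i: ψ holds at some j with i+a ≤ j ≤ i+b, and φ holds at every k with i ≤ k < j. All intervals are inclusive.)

No

Need some j in [0,3] with (up U[1,2] (right & up)), and right at every k in [0,j-1].
  j=0: (up U[1,2] (right & up)) — fails.
  j=1: (up U[1,2] (right & up)) — fails.
  j=2: (up U[1,2] (right & up)) — fails.
  j=3: (up U[1,2] (right & up)) holds, but right fails at k=0 → not this j.
No j in the window works → until fails.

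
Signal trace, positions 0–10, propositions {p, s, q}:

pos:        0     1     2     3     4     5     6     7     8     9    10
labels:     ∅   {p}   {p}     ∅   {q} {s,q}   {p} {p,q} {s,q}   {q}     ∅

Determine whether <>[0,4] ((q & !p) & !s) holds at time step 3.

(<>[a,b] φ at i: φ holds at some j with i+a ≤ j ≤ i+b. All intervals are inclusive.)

Check ((q & !p) & !s) at each j in [3,7]:
  j=3: false
  j=4: true
  j=5: false
  j=6: false
  j=7: false
Found at j=4 → formula holds.

Holds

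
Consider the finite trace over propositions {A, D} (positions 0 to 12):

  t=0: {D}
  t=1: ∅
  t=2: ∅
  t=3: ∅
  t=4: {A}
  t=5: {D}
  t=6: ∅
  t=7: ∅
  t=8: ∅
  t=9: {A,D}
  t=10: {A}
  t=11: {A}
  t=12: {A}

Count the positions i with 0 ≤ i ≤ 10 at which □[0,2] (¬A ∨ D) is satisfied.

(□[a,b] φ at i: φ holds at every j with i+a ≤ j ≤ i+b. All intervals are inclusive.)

5

Evaluate at each i in [0,10]:
  i=0: ✓ (all of [0,2])
  i=1: ✓ (all of [1,3])
  i=2: ✗ (fails at j=4)
  i=3: ✗ (fails at j=4)
  i=4: ✗ (fails at j=4)
  i=5: ✓ (all of [5,7])
  i=6: ✓ (all of [6,8])
  i=7: ✓ (all of [7,9])
  i=8: ✗ (fails at j=10)
  i=9: ✗ (fails at j=10)
  i=10: ✗ (fails at j=10)
Positions where it holds: {0, 1, 5, 6, 7} → 5.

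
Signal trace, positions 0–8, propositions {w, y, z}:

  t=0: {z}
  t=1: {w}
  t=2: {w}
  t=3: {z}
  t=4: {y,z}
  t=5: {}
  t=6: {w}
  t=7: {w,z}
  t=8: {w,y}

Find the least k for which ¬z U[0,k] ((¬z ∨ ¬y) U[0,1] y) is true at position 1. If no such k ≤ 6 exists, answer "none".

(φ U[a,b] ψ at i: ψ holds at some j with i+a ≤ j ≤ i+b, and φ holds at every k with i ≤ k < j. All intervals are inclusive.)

Need earliest j ≥ 1 with ((¬z ∨ ¬y) U[0,1] y), and ¬z at every k in [1,j-1].
  j=1: rhs fails.
  j=2: rhs fails.
  j=3: rhs holds; lhs holds on [1,2]. k = 2.

2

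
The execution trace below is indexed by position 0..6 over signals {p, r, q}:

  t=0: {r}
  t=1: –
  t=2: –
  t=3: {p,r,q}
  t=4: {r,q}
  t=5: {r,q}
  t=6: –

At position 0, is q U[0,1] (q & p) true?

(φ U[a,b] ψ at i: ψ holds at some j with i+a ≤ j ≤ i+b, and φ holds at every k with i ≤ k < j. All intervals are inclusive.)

Does not hold

Need some j in [0,1] with (q & p), and q at every k in [0,j-1].
  j=0: (q & p) false.
  j=1: (q & p) false.
No j in the window works → until fails.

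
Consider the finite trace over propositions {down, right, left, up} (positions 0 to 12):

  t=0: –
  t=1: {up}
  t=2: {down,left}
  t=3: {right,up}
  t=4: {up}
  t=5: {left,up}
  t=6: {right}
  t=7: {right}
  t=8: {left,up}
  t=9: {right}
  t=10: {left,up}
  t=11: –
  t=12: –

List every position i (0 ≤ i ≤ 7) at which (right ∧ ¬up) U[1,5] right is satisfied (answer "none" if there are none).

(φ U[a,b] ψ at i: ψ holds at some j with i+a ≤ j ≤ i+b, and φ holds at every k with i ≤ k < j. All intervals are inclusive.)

6

Evaluate at each i in [0,7]:
  i=0: ✗ (lhs fails at k=0 before rhs at j=3)
  i=1: ✗ (lhs fails at k=1 before rhs at j=3)
  i=2: ✗ (lhs fails at k=2 before rhs at j=3)
  i=3: ✗ (lhs fails at k=3 before rhs at j=6)
  i=4: ✗ (lhs fails at k=4 before rhs at j=6)
  i=5: ✗ (lhs fails at k=5 before rhs at j=6)
  i=6: ✓ (rhs at j=7; lhs holds on [6,6])
  i=7: ✗ (lhs fails at k=8 before rhs at j=9)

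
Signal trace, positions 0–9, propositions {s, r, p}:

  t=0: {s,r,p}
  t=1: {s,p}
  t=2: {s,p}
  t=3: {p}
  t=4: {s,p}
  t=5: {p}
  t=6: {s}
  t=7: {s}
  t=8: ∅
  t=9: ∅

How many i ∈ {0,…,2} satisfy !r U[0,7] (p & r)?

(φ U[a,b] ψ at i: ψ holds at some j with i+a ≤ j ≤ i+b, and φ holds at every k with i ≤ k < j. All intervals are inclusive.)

1

Evaluate at each i in [0,2]:
  i=0: ✓ (rhs at j=0)
  i=1: ✗ (no rhs in [1,8])
  i=2: ✗ (no rhs in [2,9])
Positions where it holds: {0} → 1.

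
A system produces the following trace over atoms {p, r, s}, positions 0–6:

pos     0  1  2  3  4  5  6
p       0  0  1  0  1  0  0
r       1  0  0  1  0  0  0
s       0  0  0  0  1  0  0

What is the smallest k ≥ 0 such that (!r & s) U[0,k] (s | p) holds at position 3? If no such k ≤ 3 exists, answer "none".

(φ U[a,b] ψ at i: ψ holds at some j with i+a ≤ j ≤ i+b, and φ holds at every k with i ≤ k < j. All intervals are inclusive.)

none

Need earliest j ≥ 3 with (s | p), and (!r & s) at every k in [3,j-1].
  j=3: rhs fails.
  j=4: rhs holds but lhs fails at k=3.
  j=5: rhs fails.
  j=6: rhs fails.
No witness within the range → none.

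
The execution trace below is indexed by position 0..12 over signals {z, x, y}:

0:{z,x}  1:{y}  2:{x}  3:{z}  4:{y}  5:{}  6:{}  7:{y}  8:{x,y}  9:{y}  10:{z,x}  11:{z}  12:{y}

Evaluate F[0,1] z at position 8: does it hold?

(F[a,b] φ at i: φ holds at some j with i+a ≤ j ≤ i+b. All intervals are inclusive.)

Check z at each j in [8,9]:
  j=8: false
  j=9: false
No position in the window satisfies it → formula fails.

No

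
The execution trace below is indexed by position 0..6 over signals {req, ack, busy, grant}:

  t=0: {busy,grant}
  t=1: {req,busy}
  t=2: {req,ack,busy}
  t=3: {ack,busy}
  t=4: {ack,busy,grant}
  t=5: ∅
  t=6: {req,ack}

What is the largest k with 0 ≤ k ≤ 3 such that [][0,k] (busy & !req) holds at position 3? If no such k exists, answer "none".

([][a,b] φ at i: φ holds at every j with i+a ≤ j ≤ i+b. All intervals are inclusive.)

1

(busy & !req) must hold from j=3 onward; find where it first fails.
  j=3: holds
  j=4: holds
  j=5: fails
Holds on [3,4], so largest k = 1.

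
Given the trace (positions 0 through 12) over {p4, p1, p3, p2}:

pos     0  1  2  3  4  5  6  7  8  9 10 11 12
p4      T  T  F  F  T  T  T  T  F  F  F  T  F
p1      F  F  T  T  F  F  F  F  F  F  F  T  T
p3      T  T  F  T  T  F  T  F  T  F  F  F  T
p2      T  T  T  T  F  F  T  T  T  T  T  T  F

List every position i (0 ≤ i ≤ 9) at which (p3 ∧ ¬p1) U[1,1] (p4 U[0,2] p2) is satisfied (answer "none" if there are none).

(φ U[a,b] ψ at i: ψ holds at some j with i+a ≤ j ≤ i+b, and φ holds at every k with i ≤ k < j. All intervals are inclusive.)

0, 1, 4, 6, 8

Evaluate at each i in [0,9]:
  i=0: ✓ (rhs at j=1; lhs holds on [0,0])
  i=1: ✓ (rhs at j=2; lhs holds on [1,1])
  i=2: ✗ (lhs fails at k=2 before rhs at j=3)
  i=3: ✗ (lhs fails at k=3 before rhs at j=4)
  i=4: ✓ (rhs at j=5; lhs holds on [4,4])
  i=5: ✗ (lhs fails at k=5 before rhs at j=6)
  i=6: ✓ (rhs at j=7; lhs holds on [6,6])
  i=7: ✗ (lhs fails at k=7 before rhs at j=8)
  i=8: ✓ (rhs at j=9; lhs holds on [8,8])
  i=9: ✗ (lhs fails at k=9 before rhs at j=10)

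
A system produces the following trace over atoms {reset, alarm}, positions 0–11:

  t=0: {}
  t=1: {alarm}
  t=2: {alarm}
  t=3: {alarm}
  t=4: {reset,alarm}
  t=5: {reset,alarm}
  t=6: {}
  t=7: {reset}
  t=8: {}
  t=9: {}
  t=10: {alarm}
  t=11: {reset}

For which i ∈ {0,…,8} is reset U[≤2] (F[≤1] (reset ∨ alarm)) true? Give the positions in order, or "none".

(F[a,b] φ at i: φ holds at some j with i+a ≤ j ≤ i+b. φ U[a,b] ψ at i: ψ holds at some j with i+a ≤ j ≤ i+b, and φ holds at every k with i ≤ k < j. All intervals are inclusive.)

0, 1, 2, 3, 4, 5, 6, 7

Evaluate at each i in [0,8]:
  i=0: ✓ (rhs at j=0)
  i=1: ✓ (rhs at j=1)
  i=2: ✓ (rhs at j=2)
  i=3: ✓ (rhs at j=3)
  i=4: ✓ (rhs at j=4)
  i=5: ✓ (rhs at j=5)
  i=6: ✓ (rhs at j=6)
  i=7: ✓ (rhs at j=7)
  i=8: ✗ (lhs fails at k=8 before rhs at j=9)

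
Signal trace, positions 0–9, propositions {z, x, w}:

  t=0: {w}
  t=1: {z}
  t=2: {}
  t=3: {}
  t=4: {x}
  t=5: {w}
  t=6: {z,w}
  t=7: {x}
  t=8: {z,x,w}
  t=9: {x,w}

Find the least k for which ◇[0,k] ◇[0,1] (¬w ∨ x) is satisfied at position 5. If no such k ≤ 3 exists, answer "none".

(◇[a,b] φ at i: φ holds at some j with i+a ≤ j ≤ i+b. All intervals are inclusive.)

1

Scan j = 5,6,… for ◇[0,1] (¬w ∨ x):
  j=5: fails
  j=6: holds
First hit at j=6, so smallest k = 6-5 = 1.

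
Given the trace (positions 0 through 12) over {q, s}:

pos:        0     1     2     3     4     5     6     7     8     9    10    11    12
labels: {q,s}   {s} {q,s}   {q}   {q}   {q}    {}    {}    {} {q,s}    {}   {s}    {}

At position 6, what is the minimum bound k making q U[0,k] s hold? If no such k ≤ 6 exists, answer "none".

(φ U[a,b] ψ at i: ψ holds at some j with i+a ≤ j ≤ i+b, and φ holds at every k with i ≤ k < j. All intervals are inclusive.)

none

Need earliest j ≥ 6 with s, and q at every k in [6,j-1].
  j=6: rhs fails.
  j=7: rhs fails.
  j=8: rhs fails.
  j=9: rhs holds but lhs fails at k=6.
  j=10: rhs fails.
  j=11: rhs holds but lhs fails at k=6.
  j=12: rhs fails.
No witness within the range → none.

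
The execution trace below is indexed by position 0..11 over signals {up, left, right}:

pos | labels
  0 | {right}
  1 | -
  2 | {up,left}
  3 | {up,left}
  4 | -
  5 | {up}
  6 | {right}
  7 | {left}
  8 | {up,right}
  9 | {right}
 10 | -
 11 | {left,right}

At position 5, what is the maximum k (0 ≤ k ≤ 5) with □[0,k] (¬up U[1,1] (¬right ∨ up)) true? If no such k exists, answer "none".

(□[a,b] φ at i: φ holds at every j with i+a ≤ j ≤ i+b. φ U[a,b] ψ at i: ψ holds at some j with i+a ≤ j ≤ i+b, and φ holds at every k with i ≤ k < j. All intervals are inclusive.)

(¬up U[1,1] (¬right ∨ up)) must hold from j=5 onward; find where it first fails.
  j=5: fails → no k works.

none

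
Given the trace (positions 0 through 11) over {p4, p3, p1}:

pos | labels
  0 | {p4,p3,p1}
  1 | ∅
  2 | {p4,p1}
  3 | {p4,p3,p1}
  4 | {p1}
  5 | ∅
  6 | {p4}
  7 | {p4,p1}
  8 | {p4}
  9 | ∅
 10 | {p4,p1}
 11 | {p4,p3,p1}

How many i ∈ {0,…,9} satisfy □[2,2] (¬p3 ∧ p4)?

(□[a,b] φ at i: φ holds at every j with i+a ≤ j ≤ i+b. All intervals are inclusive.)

Evaluate at each i in [0,9]:
  i=0: ✓ (all of [2,2])
  i=1: ✗ (fails at j=3)
  i=2: ✗ (fails at j=4)
  i=3: ✗ (fails at j=5)
  i=4: ✓ (all of [6,6])
  i=5: ✓ (all of [7,7])
  i=6: ✓ (all of [8,8])
  i=7: ✗ (fails at j=9)
  i=8: ✓ (all of [10,10])
  i=9: ✗ (fails at j=11)
Positions where it holds: {0, 4, 5, 6, 8} → 5.

5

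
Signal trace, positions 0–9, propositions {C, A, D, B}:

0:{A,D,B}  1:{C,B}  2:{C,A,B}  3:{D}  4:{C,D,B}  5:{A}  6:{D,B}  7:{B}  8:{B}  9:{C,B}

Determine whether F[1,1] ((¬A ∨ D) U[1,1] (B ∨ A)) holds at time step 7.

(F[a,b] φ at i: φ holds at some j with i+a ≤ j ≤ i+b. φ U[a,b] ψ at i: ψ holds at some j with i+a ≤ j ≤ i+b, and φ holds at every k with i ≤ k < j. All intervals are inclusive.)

Check ((¬A ∨ D) U[1,1] (B ∨ A)) at each j in [8,8]:
  j=8: holds
Found at j=8 → formula holds.

True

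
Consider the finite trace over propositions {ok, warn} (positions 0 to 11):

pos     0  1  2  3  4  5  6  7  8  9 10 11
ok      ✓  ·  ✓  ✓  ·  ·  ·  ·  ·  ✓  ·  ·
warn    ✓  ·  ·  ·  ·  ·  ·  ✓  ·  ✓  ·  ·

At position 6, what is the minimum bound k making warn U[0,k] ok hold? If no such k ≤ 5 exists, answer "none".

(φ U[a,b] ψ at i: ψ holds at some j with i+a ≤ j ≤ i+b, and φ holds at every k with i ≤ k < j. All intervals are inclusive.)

Need earliest j ≥ 6 with ok, and warn at every k in [6,j-1].
  j=6: rhs fails.
  j=7: rhs fails.
  j=8: rhs fails.
  j=9: rhs holds but lhs fails at k=6.
  j=10: rhs fails.
  j=11: rhs fails.
No witness within the range → none.

none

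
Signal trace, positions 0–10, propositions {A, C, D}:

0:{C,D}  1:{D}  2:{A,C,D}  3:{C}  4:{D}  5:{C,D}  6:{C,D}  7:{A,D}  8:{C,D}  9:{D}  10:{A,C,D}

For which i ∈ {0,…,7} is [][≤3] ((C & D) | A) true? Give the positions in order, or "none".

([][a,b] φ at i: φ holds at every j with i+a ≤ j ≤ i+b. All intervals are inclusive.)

5

Evaluate at each i in [0,7]:
  i=0: ✗ (fails at j=1)
  i=1: ✗ (fails at j=1)
  i=2: ✗ (fails at j=3)
  i=3: ✗ (fails at j=3)
  i=4: ✗ (fails at j=4)
  i=5: ✓ (all of [5,8])
  i=6: ✗ (fails at j=9)
  i=7: ✗ (fails at j=9)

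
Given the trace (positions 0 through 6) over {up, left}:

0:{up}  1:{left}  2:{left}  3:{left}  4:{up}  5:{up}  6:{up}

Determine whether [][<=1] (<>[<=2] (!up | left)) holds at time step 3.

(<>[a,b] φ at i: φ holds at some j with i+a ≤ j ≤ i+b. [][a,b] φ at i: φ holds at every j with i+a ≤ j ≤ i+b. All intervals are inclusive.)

Check <>[<=2] (!up | left) at every j in [3,4]:
  j=3: holds (witness at 3)
  j=4: fails (none in [4,6])
Fails at j=4 → formula fails.

No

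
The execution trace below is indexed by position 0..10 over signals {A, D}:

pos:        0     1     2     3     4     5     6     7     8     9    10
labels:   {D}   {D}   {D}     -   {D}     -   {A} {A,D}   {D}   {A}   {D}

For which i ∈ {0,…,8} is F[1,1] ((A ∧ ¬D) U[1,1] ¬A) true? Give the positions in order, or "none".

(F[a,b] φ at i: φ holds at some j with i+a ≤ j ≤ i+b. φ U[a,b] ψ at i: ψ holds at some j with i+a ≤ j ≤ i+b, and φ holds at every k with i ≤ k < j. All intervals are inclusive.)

Evaluate at each i in [0,8]:
  i=0: ✗ (none in [1,1])
  i=1: ✗ (none in [2,2])
  i=2: ✗ (none in [3,3])
  i=3: ✗ (none in [4,4])
  i=4: ✗ (none in [5,5])
  i=5: ✗ (none in [6,6])
  i=6: ✗ (none in [7,7])
  i=7: ✗ (none in [8,8])
  i=8: ✓ (witness j=9)

8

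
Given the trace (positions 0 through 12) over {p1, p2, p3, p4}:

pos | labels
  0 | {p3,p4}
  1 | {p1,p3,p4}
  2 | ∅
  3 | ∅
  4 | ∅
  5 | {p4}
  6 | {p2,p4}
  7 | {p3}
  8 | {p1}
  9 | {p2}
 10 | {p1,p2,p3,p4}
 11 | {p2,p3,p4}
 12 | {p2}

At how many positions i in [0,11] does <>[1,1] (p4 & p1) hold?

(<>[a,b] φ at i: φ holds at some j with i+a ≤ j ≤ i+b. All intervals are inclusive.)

Evaluate at each i in [0,11]:
  i=0: ✓ (witness j=1)
  i=1: ✗ (none in [2,2])
  i=2: ✗ (none in [3,3])
  i=3: ✗ (none in [4,4])
  i=4: ✗ (none in [5,5])
  i=5: ✗ (none in [6,6])
  i=6: ✗ (none in [7,7])
  i=7: ✗ (none in [8,8])
  i=8: ✗ (none in [9,9])
  i=9: ✓ (witness j=10)
  i=10: ✗ (none in [11,11])
  i=11: ✗ (none in [12,12])
Positions where it holds: {0, 9} → 2.

2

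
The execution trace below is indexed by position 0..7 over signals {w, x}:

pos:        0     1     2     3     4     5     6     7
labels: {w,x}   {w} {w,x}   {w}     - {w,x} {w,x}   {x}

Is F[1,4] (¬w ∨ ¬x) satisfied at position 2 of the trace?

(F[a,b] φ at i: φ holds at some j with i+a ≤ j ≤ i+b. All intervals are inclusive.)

Check (¬w ∨ ¬x) at each j in [3,6]:
  j=3: true
  j=4: true
  j=5: false
  j=6: false
Found at j=3 → formula holds.

Holds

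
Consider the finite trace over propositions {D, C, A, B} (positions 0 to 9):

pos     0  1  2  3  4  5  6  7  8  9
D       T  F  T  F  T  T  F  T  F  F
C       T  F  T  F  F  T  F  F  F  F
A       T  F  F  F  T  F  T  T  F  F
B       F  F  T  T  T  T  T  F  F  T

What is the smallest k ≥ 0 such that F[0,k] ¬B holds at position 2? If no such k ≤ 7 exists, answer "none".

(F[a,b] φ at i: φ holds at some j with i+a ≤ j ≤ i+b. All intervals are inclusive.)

Scan j = 2,3,… for ¬B:
  j=2: fails
  j=3: fails
  j=4: fails
  j=5: fails
  j=6: fails
  j=7: holds
First hit at j=7, so smallest k = 7-2 = 5.

5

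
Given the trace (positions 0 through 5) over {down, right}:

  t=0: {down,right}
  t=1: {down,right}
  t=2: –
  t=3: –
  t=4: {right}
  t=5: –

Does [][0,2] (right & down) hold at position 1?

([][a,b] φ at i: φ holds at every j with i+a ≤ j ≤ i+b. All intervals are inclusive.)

False

Check (right & down) at every j in [1,3]:
  j=1: true
  j=2: false
  j=3: false
Fails at j=2 → formula fails.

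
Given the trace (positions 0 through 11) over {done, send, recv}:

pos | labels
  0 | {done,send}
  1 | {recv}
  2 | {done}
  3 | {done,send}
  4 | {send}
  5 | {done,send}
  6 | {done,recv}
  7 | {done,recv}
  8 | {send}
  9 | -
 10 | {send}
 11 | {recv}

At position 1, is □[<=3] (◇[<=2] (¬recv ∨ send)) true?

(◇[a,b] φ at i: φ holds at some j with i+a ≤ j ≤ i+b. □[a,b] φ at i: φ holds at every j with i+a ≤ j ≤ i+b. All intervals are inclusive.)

Check ◇[<=2] (¬recv ∨ send) at every j in [1,4]:
  j=1: holds (witness at 2)
  j=2: holds (witness at 2)
  j=3: holds (witness at 3)
  j=4: holds (witness at 4)
All positions satisfy it → formula holds.

True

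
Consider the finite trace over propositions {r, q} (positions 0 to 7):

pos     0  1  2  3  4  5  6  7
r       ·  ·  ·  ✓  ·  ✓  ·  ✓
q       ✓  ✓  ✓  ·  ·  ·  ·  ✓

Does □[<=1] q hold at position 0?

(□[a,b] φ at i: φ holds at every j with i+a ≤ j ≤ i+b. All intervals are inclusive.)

Check q at every j in [0,1]:
  j=0: true
  j=1: true
All positions satisfy it → formula holds.

True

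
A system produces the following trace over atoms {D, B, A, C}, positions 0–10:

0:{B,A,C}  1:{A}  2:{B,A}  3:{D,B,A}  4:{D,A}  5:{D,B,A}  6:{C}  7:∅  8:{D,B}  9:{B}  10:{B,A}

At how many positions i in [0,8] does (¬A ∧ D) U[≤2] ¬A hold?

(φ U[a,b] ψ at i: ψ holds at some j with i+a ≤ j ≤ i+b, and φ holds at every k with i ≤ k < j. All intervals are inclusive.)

3

Evaluate at each i in [0,8]:
  i=0: ✗ (no rhs in [0,2])
  i=1: ✗ (no rhs in [1,3])
  i=2: ✗ (no rhs in [2,4])
  i=3: ✗ (no rhs in [3,5])
  i=4: ✗ (lhs fails at k=4 before rhs at j=6)
  i=5: ✗ (lhs fails at k=5 before rhs at j=6)
  i=6: ✓ (rhs at j=6)
  i=7: ✓ (rhs at j=7)
  i=8: ✓ (rhs at j=8)
Positions where it holds: {6, 7, 8} → 3.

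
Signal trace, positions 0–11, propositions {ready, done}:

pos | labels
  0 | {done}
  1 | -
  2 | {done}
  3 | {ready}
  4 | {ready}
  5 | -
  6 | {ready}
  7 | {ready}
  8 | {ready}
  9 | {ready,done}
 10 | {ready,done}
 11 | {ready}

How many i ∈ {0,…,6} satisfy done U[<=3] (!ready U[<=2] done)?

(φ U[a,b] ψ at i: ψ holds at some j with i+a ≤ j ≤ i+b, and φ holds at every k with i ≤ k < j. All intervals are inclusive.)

Evaluate at each i in [0,6]:
  i=0: ✓ (rhs at j=0)
  i=1: ✓ (rhs at j=1)
  i=2: ✓ (rhs at j=2)
  i=3: ✗ (no rhs in [3,6])
  i=4: ✗ (no rhs in [4,7])
  i=5: ✗ (no rhs in [5,8])
  i=6: ✗ (lhs fails at k=6 before rhs at j=9)
Positions where it holds: {0, 1, 2} → 3.

3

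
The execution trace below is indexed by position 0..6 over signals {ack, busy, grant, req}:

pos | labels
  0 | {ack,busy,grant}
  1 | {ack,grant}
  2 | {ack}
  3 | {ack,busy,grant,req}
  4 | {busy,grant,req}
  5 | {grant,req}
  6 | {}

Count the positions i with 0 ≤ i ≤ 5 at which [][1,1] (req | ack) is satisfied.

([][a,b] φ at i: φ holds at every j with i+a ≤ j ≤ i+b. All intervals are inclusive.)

5

Evaluate at each i in [0,5]:
  i=0: ✓ (all of [1,1])
  i=1: ✓ (all of [2,2])
  i=2: ✓ (all of [3,3])
  i=3: ✓ (all of [4,4])
  i=4: ✓ (all of [5,5])
  i=5: ✗ (fails at j=6)
Positions where it holds: {0, 1, 2, 3, 4} → 5.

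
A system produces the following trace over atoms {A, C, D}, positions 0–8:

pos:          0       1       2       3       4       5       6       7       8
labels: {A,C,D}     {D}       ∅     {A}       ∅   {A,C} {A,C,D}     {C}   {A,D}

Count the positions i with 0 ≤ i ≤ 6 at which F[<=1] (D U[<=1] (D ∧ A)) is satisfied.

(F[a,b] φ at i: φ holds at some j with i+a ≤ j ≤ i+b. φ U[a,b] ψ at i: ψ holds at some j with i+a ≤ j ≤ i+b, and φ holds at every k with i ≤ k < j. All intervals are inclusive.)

3

Evaluate at each i in [0,6]:
  i=0: ✓ (witness j=0)
  i=1: ✗ (none in [1,2])
  i=2: ✗ (none in [2,3])
  i=3: ✗ (none in [3,4])
  i=4: ✗ (none in [4,5])
  i=5: ✓ (witness j=6)
  i=6: ✓ (witness j=6)
Positions where it holds: {0, 5, 6} → 3.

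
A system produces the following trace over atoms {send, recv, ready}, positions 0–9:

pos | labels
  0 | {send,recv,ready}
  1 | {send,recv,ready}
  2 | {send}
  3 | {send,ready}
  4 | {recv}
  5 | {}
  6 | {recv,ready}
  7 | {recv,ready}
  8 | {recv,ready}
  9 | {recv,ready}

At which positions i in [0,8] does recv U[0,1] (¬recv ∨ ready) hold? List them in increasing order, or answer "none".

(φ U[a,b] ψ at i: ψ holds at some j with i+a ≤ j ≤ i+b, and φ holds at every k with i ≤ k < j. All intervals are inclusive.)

Evaluate at each i in [0,8]:
  i=0: ✓ (rhs at j=0)
  i=1: ✓ (rhs at j=1)
  i=2: ✓ (rhs at j=2)
  i=3: ✓ (rhs at j=3)
  i=4: ✓ (rhs at j=5; lhs holds on [4,4])
  i=5: ✓ (rhs at j=5)
  i=6: ✓ (rhs at j=6)
  i=7: ✓ (rhs at j=7)
  i=8: ✓ (rhs at j=8)

0, 1, 2, 3, 4, 5, 6, 7, 8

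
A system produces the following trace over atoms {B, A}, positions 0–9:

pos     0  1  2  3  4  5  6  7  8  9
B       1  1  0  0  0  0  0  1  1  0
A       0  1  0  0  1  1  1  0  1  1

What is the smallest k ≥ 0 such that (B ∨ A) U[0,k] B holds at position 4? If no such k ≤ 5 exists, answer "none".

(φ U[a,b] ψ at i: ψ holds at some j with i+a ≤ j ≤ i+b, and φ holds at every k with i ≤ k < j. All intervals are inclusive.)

3

Need earliest j ≥ 4 with B, and (B ∨ A) at every k in [4,j-1].
  j=4: rhs fails.
  j=5: rhs fails.
  j=6: rhs fails.
  j=7: rhs holds; lhs holds on [4,6]. k = 3.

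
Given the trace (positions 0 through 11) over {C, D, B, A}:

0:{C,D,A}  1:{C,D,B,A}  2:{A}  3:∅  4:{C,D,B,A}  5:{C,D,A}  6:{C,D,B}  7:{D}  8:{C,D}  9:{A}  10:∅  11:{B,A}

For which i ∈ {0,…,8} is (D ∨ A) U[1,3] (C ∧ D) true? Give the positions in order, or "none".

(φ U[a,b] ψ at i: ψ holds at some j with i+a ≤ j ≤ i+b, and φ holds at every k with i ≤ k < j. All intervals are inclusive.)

Evaluate at each i in [0,8]:
  i=0: ✓ (rhs at j=1; lhs holds on [0,0])
  i=1: ✗ (lhs fails at k=3 before rhs at j=4)
  i=2: ✗ (lhs fails at k=3 before rhs at j=4)
  i=3: ✗ (lhs fails at k=3 before rhs at j=4)
  i=4: ✓ (rhs at j=5; lhs holds on [4,4])
  i=5: ✓ (rhs at j=6; lhs holds on [5,5])
  i=6: ✓ (rhs at j=8; lhs holds on [6,7])
  i=7: ✓ (rhs at j=8; lhs holds on [7,7])
  i=8: ✗ (no rhs in [9,11])

0, 4, 5, 6, 7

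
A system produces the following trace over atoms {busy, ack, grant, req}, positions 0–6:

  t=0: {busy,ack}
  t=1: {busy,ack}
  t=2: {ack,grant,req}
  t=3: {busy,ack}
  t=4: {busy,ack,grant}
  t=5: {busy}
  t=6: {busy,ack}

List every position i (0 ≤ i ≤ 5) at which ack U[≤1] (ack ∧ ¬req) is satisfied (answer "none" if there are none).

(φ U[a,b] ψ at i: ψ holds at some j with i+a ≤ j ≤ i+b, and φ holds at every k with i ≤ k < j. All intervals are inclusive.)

Evaluate at each i in [0,5]:
  i=0: ✓ (rhs at j=0)
  i=1: ✓ (rhs at j=1)
  i=2: ✓ (rhs at j=3; lhs holds on [2,2])
  i=3: ✓ (rhs at j=3)
  i=4: ✓ (rhs at j=4)
  i=5: ✗ (lhs fails at k=5 before rhs at j=6)

0, 1, 2, 3, 4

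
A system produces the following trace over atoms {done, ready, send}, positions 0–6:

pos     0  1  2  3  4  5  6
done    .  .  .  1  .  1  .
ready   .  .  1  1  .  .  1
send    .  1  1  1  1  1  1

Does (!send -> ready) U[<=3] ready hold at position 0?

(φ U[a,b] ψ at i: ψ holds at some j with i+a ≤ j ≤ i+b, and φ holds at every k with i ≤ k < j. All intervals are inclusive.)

Need some j in [0,3] with ready, and (!send -> ready) at every k in [0,j-1].
  j=0: ready false.
  j=1: ready false.
  j=2: ready holds, but (!send -> ready) fails at k=0 → not this j.
  j=3: ready holds, but (!send -> ready) fails at k=0 → not this j.
No j in the window works → until fails.

False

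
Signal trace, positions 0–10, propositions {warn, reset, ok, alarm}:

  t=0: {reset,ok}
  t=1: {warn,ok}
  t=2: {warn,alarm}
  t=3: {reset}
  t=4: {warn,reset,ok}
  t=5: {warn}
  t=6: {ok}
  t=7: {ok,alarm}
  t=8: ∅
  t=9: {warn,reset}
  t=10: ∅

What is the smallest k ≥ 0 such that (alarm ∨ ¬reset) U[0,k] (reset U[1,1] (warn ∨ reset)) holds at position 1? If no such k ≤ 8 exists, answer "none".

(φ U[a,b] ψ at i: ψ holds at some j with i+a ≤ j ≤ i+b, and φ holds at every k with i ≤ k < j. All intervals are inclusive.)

Need earliest j ≥ 1 with (reset U[1,1] (warn ∨ reset)), and (alarm ∨ ¬reset) at every k in [1,j-1].
  j=1: rhs fails.
  j=2: rhs fails.
  j=3: rhs holds; lhs holds on [1,2]. k = 2.

2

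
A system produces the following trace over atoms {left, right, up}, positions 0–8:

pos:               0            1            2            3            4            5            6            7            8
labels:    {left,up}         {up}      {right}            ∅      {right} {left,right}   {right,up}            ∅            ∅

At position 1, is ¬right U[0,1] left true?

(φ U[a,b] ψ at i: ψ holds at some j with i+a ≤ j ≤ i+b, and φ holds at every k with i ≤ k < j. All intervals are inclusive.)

Need some j in [1,2] with left, and ¬right at every k in [1,j-1].
  j=1: left false.
  j=2: left false.
No j in the window works → until fails.

Does not hold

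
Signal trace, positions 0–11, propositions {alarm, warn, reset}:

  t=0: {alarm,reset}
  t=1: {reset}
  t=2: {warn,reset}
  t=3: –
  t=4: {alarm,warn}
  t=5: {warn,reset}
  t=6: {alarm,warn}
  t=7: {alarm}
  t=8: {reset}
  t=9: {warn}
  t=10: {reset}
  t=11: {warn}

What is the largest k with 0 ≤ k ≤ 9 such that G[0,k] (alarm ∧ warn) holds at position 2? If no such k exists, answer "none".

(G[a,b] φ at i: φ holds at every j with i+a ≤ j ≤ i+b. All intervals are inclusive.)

none

(alarm ∧ warn) must hold from j=2 onward; find where it first fails.
  j=2: fails → no k works.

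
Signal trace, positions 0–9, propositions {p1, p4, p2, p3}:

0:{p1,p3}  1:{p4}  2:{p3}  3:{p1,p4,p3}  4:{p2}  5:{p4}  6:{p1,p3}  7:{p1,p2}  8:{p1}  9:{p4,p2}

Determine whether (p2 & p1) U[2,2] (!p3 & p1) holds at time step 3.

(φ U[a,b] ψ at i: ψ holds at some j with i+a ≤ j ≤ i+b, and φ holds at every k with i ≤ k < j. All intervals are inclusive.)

Does not hold

Need some j in [5,5] with (!p3 & p1), and (p2 & p1) at every k in [3,j-1].
  j=5: (!p3 & p1) false.
No j in the window works → until fails.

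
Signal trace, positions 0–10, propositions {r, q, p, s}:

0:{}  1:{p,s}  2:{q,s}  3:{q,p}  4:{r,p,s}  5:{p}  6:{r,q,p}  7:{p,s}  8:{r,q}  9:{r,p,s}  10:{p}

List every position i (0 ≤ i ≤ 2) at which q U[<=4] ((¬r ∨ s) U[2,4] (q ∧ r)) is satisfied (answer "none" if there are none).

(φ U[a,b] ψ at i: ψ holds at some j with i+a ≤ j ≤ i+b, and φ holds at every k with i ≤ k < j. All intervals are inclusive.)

Evaluate at each i in [0,2]:
  i=0: ✗ (lhs fails at k=0 before rhs at j=2)
  i=1: ✗ (lhs fails at k=1 before rhs at j=2)
  i=2: ✓ (rhs at j=2)

2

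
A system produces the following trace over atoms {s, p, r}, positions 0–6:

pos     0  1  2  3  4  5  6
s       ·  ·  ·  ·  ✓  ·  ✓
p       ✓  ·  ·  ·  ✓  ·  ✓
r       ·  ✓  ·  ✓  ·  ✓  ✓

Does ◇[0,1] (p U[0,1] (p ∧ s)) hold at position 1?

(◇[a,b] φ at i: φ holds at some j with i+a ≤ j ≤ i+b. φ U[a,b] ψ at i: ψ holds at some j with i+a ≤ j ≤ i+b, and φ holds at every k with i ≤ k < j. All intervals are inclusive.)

Does not hold

Check (p U[0,1] (p ∧ s)) at each j in [1,2]:
  j=1: fails
  j=2: fails
No position in the window satisfies it → formula fails.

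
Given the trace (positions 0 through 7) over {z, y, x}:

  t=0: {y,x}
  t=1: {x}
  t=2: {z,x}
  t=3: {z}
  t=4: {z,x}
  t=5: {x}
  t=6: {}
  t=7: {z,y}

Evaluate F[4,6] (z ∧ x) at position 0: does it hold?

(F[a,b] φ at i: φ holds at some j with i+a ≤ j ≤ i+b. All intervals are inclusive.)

Check (z ∧ x) at each j in [4,6]:
  j=4: true
  j=5: false
  j=6: false
Found at j=4 → formula holds.

Holds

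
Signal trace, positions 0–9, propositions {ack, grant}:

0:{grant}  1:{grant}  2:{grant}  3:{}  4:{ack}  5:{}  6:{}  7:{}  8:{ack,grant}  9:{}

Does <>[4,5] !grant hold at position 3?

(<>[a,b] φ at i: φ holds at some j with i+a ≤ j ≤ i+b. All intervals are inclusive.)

Check !grant at each j in [7,8]:
  j=7: true
  j=8: false
Found at j=7 → formula holds.

Holds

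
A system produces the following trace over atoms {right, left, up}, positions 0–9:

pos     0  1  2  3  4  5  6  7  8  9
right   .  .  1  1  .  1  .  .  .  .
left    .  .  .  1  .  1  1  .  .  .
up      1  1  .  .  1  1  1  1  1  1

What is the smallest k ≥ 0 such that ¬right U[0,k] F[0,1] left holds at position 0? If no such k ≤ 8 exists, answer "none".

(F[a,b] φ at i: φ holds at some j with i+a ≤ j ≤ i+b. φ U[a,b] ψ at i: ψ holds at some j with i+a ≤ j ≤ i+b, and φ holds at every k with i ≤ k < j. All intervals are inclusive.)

2

Need earliest j ≥ 0 with F[0,1] left, and ¬right at every k in [0,j-1].
  j=0: rhs fails.
  j=1: rhs fails.
  j=2: rhs holds; lhs holds on [0,1]. k = 2.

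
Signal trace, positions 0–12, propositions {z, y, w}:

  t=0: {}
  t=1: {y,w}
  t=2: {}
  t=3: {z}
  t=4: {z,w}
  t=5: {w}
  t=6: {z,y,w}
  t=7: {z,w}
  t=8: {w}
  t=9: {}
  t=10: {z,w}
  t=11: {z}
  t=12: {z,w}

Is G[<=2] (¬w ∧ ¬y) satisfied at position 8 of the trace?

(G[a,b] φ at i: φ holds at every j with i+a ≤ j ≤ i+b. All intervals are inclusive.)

Check (¬w ∧ ¬y) at every j in [8,10]:
  j=8: false
  j=9: true
  j=10: false
Fails at j=8 → formula fails.

Does not hold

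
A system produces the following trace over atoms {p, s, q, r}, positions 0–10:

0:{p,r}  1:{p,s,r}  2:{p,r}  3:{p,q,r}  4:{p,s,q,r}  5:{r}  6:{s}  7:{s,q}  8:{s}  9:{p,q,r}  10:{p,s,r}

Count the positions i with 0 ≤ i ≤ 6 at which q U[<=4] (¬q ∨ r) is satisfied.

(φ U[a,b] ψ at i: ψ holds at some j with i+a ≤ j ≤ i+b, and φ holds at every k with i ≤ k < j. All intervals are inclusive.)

Evaluate at each i in [0,6]:
  i=0: ✓ (rhs at j=0)
  i=1: ✓ (rhs at j=1)
  i=2: ✓ (rhs at j=2)
  i=3: ✓ (rhs at j=3)
  i=4: ✓ (rhs at j=4)
  i=5: ✓ (rhs at j=5)
  i=6: ✓ (rhs at j=6)
Positions where it holds: {0, 1, 2, 3, 4, 5, 6} → 7.

7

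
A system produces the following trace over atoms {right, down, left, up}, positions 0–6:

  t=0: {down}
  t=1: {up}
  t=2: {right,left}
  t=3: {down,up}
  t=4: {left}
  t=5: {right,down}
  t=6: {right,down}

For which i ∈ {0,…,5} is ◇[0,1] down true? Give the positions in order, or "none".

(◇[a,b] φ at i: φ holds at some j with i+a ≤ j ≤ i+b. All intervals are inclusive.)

0, 2, 3, 4, 5

Evaluate at each i in [0,5]:
  i=0: ✓ (witness j=0)
  i=1: ✗ (none in [1,2])
  i=2: ✓ (witness j=3)
  i=3: ✓ (witness j=3)
  i=4: ✓ (witness j=5)
  i=5: ✓ (witness j=5)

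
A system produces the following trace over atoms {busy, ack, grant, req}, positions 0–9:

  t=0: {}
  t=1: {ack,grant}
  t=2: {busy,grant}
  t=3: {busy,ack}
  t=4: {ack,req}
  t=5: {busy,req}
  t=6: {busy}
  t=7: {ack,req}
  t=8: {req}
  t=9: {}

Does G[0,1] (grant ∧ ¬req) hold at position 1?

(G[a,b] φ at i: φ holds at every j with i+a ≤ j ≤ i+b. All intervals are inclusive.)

True

Check (grant ∧ ¬req) at every j in [1,2]:
  j=1: true
  j=2: true
All positions satisfy it → formula holds.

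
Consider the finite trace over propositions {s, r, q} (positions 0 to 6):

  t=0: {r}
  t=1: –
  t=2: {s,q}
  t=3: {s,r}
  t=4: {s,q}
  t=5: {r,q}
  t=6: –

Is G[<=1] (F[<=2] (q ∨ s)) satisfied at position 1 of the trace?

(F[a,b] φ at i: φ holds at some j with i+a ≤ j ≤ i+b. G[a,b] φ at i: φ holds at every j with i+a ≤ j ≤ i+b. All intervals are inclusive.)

Yes

Check F[<=2] (q ∨ s) at every j in [1,2]:
  j=1: holds (witness at 2)
  j=2: holds (witness at 2)
All positions satisfy it → formula holds.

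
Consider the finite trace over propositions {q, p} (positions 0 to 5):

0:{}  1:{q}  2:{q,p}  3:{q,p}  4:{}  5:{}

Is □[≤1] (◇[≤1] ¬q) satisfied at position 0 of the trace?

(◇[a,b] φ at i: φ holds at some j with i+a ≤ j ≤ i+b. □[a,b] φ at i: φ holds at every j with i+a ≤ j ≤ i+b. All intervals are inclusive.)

Check ◇[≤1] ¬q at every j in [0,1]:
  j=0: holds (witness at 0)
  j=1: fails (none in [1,2])
Fails at j=1 → formula fails.

False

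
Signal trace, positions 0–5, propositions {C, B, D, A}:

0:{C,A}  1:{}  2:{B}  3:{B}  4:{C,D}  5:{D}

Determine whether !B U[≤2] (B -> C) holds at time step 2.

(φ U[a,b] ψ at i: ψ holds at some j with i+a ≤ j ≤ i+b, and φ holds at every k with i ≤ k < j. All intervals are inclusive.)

No

Need some j in [2,4] with (B -> C), and !B at every k in [2,j-1].
  j=2: (B -> C) false.
  j=3: (B -> C) false.
  j=4: (B -> C) holds, but !B fails at k=2 → not this j.
No j in the window works → until fails.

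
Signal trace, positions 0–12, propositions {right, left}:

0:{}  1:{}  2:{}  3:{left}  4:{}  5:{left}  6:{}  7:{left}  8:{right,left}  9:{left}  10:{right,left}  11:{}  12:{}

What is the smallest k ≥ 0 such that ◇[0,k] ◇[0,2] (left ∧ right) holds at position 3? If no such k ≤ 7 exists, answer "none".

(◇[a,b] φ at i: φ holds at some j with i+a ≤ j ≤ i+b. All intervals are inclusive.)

3

Scan j = 3,4,… for ◇[0,2] (left ∧ right):
  j=3: fails
  j=4: fails
  j=5: fails
  j=6: holds
First hit at j=6, so smallest k = 6-3 = 3.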